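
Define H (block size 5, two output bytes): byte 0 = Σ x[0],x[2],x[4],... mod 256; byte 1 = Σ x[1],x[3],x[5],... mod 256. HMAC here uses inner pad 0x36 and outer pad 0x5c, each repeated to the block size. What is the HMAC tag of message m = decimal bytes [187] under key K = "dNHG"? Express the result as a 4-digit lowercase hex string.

Key "dNHG" = 64 4e 48 47 is 4 bytes ≤ B = 5; zero-pad to 5 bytes: K' = 64 4e 48 47 00.
K' ⊕ ipad = 52 78 7e 71 36.  K' ⊕ opad = 38 12 14 1b 5c.
Inner input = (K'⊕ipad) ∥ m = 52 78 7e 71 36 ∥ bb.
Inner hash: even-index sum = 262 mod 256 = 6; odd-index sum = 420 mod 256 = 164 → 06 a4.
Outer input = (K'⊕opad) ∥ inner = 38 12 14 1b 5c ∥ 06 a4.
Outer hash (tag): even-index sum = 332 mod 256 = 76; odd-index sum = 51 mod 256 = 51 → 4c 33.

4c33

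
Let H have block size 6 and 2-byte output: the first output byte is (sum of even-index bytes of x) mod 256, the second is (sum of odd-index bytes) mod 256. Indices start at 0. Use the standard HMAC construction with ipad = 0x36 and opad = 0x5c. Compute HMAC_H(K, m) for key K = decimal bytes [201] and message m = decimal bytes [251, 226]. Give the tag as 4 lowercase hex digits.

b398

Key decimal bytes [201] = c9 is 1 byte ≤ B = 6; zero-pad to 6 bytes: K' = c9 00 00 00 00 00.
K' ⊕ ipad = ff 36 36 36 36 36.  K' ⊕ opad = 95 5c 5c 5c 5c 5c.
Inner input = (K'⊕ipad) ∥ m = ff 36 36 36 36 36 ∥ fb e2.
Inner hash: even-index sum = 614 mod 256 = 102; odd-index sum = 388 mod 256 = 132 → 66 84.
Outer input = (K'⊕opad) ∥ inner = 95 5c 5c 5c 5c 5c ∥ 66 84.
Outer hash (tag): even-index sum = 435 mod 256 = 179; odd-index sum = 408 mod 256 = 152 → b3 98.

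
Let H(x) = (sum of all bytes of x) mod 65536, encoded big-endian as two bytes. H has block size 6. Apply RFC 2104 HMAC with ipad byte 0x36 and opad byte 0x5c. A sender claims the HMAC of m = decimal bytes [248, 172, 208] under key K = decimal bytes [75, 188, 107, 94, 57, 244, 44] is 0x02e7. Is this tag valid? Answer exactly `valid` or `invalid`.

Key decimal bytes [75, 188, 107, 94, 57, 244, 44] = 4b bc 6b 5e 39 f4 2c is 7 bytes > B = 6, so hash it first: H(key) = 03 29, then zero-pad to 6 bytes: K' = 03 29 00 00 00 00.
K' ⊕ ipad = 35 1f 36 36 36 36; K' ⊕ opad = 5f 75 5c 5c 5c 5c.
Inner hash: sum = 53+31+54+54+54+54+248+172+208 = 928 → 03 a0.
Outer hash (recomputed tag): sum = 95+117+92+92+92+92+3+160 = 743 → 02 e7.
Recomputed tag = 02e7; claimed = 02e7 → match.

valid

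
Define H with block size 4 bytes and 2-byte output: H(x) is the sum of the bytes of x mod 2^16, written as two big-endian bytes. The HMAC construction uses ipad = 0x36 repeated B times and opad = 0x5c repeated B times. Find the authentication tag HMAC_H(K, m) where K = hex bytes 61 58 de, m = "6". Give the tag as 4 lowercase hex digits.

Key hex bytes 61 58 de is 3 bytes ≤ B = 4; zero-pad to 4 bytes: K' = 61 58 de 00.
K' ⊕ ipad = 57 6e e8 36.  K' ⊕ opad = 3d 04 82 5c.
Inner input = (K'⊕ipad) ∥ m = 57 6e e8 36 ∥ 36.
Inner hash: sum = 87+110+232+54+54 = 537 → 02 19.
Outer input = (K'⊕opad) ∥ inner = 3d 04 82 5c ∥ 02 19.
Outer hash (tag): sum = 61+4+130+92+2+25 = 314 → 01 3a.

013a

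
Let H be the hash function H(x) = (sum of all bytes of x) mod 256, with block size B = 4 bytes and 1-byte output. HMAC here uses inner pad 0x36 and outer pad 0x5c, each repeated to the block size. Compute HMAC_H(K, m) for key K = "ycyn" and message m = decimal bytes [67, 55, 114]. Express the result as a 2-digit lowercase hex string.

Key "ycyn" = 79 63 79 6e is exactly B = 4 bytes: K' = 79 63 79 6e.
K' ⊕ ipad = 4f 55 4f 58.  K' ⊕ opad = 25 3f 25 32.
Inner input = (K'⊕ipad) ∥ m = 4f 55 4f 58 ∥ 43 37 72.
Inner hash: sum = 79+85+79+88+67+55+114 = 567; mod 256 = 55 → 37.
Outer input = (K'⊕opad) ∥ inner = 25 3f 25 32 ∥ 37.
Outer hash (tag): sum = 37+63+37+50+55 = 242 → f2.

f2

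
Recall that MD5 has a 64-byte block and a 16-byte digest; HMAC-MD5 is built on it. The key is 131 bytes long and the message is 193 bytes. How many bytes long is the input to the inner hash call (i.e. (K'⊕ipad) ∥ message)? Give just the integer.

Key is 131 > 64 bytes, so it is hashed to 16 bytes then zero-padded to 64: |K'| = 64.
Inner input = (K'⊕ipad) ∥ m → 64 + 193 = 257 bytes.

257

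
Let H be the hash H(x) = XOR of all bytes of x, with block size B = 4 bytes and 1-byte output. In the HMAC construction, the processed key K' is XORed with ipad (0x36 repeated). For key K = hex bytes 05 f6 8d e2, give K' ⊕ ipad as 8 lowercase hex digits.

33c0bbd4

Key hex bytes 05 f6 8d e2 is exactly B = 4 bytes: K' = 05 f6 8d e2.
XOR each byte with 0x36: 05⊕36=33, f6⊕36=c0, 8d⊕36=bb, e2⊕36=d4.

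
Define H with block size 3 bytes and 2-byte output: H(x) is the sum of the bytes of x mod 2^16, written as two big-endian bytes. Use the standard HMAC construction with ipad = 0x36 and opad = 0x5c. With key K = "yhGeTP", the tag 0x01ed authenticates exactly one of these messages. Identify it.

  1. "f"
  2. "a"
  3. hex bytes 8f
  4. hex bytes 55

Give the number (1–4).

4

Key "yhGeTP" = 79 68 47 65 54 50 is 6 bytes > B = 3, so hash it first: H(key) = 02 31, then zero-pad to 3 bytes: K' = 02 31 00.
K' ⊕ ipad = 34 07 36; K' ⊕ opad = 5e 6d 5c.
m1: inner = H(34 07 36 66) = 00 d7; tag = H(5e 6d 5c 00 d7) = 01fe
m2: inner = H(34 07 36 61) = 00 d2; tag = H(5e 6d 5c 00 d2) = 01f9
m3: inner = H(34 07 36 8f) = 01 00; tag = H(5e 6d 5c 01 00) = 0128
m4: inner = H(34 07 36 55) = 00 c6; tag = H(5e 6d 5c 00 c6) = 01ed ← matches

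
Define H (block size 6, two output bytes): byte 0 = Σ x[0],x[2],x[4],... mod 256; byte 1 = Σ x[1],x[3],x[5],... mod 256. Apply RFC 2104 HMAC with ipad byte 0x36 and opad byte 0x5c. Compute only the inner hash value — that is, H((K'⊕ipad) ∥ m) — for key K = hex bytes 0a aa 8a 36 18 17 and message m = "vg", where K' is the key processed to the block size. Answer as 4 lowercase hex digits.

9c24

Key hex bytes 0a aa 8a 36 18 17 is exactly B = 6 bytes: K' = 0a aa 8a 36 18 17.
K' ⊕ ipad = 3c 9c bc 00 2e 21.
Inner input = 3c 9c bc 00 2e 21 ∥ 76 67.
Inner hash: even-index sum = 412 mod 256 = 156; odd-index sum = 292 mod 256 = 36 → 9c 24.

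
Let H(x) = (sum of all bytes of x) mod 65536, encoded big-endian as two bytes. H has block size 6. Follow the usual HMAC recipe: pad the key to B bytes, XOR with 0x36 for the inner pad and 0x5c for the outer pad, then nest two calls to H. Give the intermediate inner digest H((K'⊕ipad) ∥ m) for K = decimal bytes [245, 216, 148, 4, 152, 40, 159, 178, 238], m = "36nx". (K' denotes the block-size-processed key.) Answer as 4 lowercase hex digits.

02ac

Key decimal bytes [245, 216, 148, 4, 152, 40, 159, 178, 238] = f5 d8 94 04 98 28 9f b2 ee is 9 bytes > B = 6, so hash it first: H(key) = 05 64, then zero-pad to 6 bytes: K' = 05 64 00 00 00 00.
K' ⊕ ipad = 33 52 36 36 36 36.
Inner input = 33 52 36 36 36 36 ∥ 33 36 6e 78.
Inner hash: sum = 51+82+54+54+54+54+51+54+110+120 = 684 → 02 ac.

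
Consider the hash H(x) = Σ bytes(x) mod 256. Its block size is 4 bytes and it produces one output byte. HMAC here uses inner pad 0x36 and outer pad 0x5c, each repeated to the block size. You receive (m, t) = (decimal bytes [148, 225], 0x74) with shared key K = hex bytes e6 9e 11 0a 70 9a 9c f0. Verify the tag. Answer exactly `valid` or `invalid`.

Key hex bytes e6 9e 11 0a 70 9a 9c f0 is 8 bytes > B = 4, so hash it first: H(key) = 35, then zero-pad to 4 bytes: K' = 35 00 00 00.
K' ⊕ ipad = 03 36 36 36; K' ⊕ opad = 69 5c 5c 5c.
Inner hash: sum = 3+54+54+54+148+225 = 538; mod 256 = 26 → 1a.
Outer hash (recomputed tag): sum = 105+92+92+92+26 = 407; mod 256 = 151 → 97.
Recomputed tag = 97; claimed = 74 → mismatch.

invalid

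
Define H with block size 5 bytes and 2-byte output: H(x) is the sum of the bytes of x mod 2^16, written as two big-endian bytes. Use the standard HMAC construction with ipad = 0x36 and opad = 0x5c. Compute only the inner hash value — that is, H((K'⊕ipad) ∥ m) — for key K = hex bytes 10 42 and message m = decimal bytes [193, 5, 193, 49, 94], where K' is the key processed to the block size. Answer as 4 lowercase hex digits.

0352

Key hex bytes 10 42 is 2 bytes ≤ B = 5; zero-pad to 5 bytes: K' = 10 42 00 00 00.
K' ⊕ ipad = 26 74 36 36 36.
Inner input = 26 74 36 36 36 ∥ c1 05 c1 31 5e.
Inner hash: sum = 38+116+54+54+54+193+5+193+49+94 = 850 → 03 52.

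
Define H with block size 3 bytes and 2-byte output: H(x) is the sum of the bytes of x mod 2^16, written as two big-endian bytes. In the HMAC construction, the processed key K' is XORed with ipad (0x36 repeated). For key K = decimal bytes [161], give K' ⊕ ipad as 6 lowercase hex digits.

973636

Key decimal bytes [161] = a1 is 1 byte ≤ B = 3; zero-pad to 3 bytes: K' = a1 00 00.
XOR each byte with 0x36: a1⊕36=97, 00⊕36=36, 00⊕36=36.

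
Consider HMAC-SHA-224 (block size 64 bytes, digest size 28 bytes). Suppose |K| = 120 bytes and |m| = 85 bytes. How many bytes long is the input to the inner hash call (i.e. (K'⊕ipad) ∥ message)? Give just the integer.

149

Key is 120 > 64 bytes, so it is hashed to 28 bytes then zero-padded to 64: |K'| = 64.
Inner input = (K'⊕ipad) ∥ m → 64 + 85 = 149 bytes.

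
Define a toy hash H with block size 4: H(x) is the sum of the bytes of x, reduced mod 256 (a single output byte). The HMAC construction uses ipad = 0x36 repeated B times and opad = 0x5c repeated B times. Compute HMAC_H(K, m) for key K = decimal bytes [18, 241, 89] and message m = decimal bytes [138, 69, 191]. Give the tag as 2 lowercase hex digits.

7a

Key decimal bytes [18, 241, 89] = 12 f1 59 is 3 bytes ≤ B = 4; zero-pad to 4 bytes: K' = 12 f1 59 00.
K' ⊕ ipad = 24 c7 6f 36.  K' ⊕ opad = 4e ad 05 5c.
Inner input = (K'⊕ipad) ∥ m = 24 c7 6f 36 ∥ 8a 45 bf.
Inner hash: sum = 36+199+111+54+138+69+191 = 798; mod 256 = 30 → 1e.
Outer input = (K'⊕opad) ∥ inner = 4e ad 05 5c ∥ 1e.
Outer hash (tag): sum = 78+173+5+92+30 = 378; mod 256 = 122 → 7a.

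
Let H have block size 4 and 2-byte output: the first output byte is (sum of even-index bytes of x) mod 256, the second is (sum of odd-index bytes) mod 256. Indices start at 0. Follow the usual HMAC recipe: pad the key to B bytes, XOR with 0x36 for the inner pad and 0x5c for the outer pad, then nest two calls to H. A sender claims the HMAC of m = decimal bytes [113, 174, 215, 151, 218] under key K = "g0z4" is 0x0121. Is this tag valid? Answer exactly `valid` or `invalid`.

Key "g0z4" = 67 30 7a 34 is exactly B = 4 bytes: K' = 67 30 7a 34.
K' ⊕ ipad = 51 06 4c 02; K' ⊕ opad = 3b 6c 26 68.
Inner hash: even-index sum = 703 mod 256 = 191; odd-index sum = 333 mod 256 = 77 → bf 4d.
Outer hash (recomputed tag): even-index sum = 288 mod 256 = 32; odd-index sum = 289 mod 256 = 33 → 20 21.
Recomputed tag = 2021; claimed = 0121 → mismatch.

invalid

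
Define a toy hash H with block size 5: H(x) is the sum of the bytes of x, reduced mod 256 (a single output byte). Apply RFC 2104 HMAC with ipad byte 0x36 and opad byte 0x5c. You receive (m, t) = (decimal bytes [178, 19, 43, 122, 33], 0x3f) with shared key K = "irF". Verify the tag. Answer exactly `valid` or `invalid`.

valid

Key "irF" = 69 72 46 is 3 bytes ≤ B = 5; zero-pad to 5 bytes: K' = 69 72 46 00 00.
K' ⊕ ipad = 5f 44 70 36 36; K' ⊕ opad = 35 2e 1a 5c 5c.
Inner hash: sum = 95+68+112+54+54+178+19+43+122+33 = 778; mod 256 = 10 → 0a.
Outer hash (recomputed tag): sum = 53+46+26+92+92+10 = 319; mod 256 = 63 → 3f.
Recomputed tag = 3f; claimed = 3f → match.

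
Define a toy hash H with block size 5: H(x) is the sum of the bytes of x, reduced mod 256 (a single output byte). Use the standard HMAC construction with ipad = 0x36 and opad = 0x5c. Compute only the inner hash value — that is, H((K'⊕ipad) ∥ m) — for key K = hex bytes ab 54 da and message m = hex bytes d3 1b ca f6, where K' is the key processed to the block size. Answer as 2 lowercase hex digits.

05

Key hex bytes ab 54 da is 3 bytes ≤ B = 5; zero-pad to 5 bytes: K' = ab 54 da 00 00.
K' ⊕ ipad = 9d 62 ec 36 36.
Inner input = 9d 62 ec 36 36 ∥ d3 1b ca f6.
Inner hash: sum = 157+98+236+54+54+211+27+202+246 = 1285; mod 256 = 5 → 05.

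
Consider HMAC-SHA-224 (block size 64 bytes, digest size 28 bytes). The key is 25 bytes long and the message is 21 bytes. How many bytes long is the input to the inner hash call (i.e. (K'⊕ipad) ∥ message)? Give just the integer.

Key is 25 ≤ 64 bytes, zero-padded: |K'| = 64.
Inner input = (K'⊕ipad) ∥ m → 64 + 21 = 85 bytes.

85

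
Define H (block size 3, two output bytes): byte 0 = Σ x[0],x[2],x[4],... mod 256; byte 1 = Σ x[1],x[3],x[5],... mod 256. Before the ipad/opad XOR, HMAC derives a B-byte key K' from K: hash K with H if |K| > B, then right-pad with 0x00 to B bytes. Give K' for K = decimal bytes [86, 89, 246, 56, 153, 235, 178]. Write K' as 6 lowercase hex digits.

977c00

|K| = 7 > B = 3, so first hash the key.
H(K): even-index sum = 663 mod 256 = 151; odd-index sum = 380 mod 256 = 124 → 97 7c.
Zero-pad H(K) = 97 7c to 3 bytes: K' = 97 7c 00.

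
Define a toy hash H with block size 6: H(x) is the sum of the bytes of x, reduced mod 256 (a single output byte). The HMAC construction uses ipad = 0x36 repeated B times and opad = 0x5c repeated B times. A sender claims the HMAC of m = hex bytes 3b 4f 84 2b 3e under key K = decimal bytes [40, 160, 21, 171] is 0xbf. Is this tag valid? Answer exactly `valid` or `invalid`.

valid

Key decimal bytes [40, 160, 21, 171] = 28 a0 15 ab is 4 bytes ≤ B = 6; zero-pad to 6 bytes: K' = 28 a0 15 ab 00 00.
K' ⊕ ipad = 1e 96 23 9d 36 36; K' ⊕ opad = 74 fc 49 f7 5c 5c.
Inner hash: sum = 30+150+35+157+54+54+59+79+132+43+62 = 855; mod 256 = 87 → 57.
Outer hash (recomputed tag): sum = 116+252+73+247+92+92+87 = 959; mod 256 = 191 → bf.
Recomputed tag = bf; claimed = bf → match.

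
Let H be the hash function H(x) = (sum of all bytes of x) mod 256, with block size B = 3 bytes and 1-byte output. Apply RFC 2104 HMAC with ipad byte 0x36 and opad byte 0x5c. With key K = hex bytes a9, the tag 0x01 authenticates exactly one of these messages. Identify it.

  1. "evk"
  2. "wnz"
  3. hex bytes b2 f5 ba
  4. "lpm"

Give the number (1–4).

4

Key hex bytes a9 is 1 byte ≤ B = 3; zero-pad to 3 bytes: K' = a9 00 00.
K' ⊕ ipad = 9f 36 36; K' ⊕ opad = f5 5c 5c.
m1: inner = H(9f 36 36 65 76 6b) = 51; tag = H(f5 5c 5c 51) = fe
m2: inner = H(9f 36 36 77 6e 7a) = 6a; tag = H(f5 5c 5c 6a) = 17
m3: inner = H(9f 36 36 b2 f5 ba) = 6c; tag = H(f5 5c 5c 6c) = 19
m4: inner = H(9f 36 36 6c 70 6d) = 54; tag = H(f5 5c 5c 54) = 01 ← matches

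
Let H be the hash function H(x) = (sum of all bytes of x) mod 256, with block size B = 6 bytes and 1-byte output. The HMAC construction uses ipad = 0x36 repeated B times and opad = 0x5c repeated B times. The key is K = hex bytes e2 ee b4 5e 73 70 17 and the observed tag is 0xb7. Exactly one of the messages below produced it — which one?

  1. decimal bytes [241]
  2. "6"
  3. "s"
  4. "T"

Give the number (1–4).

3

Key hex bytes e2 ee b4 5e 73 70 17 is 7 bytes > B = 6, so hash it first: H(key) = dc, then zero-pad to 6 bytes: K' = dc 00 00 00 00 00.
K' ⊕ ipad = ea 36 36 36 36 36; K' ⊕ opad = 80 5c 5c 5c 5c 5c.
m1: inner = H(ea 36 36 36 36 36 f1) = e9; tag = H(80 5c 5c 5c 5c 5c e9) = 35
m2: inner = H(ea 36 36 36 36 36 36) = 2e; tag = H(80 5c 5c 5c 5c 5c 2e) = 7a
m3: inner = H(ea 36 36 36 36 36 73) = 6b; tag = H(80 5c 5c 5c 5c 5c 6b) = b7 ← matches
m4: inner = H(ea 36 36 36 36 36 54) = 4c; tag = H(80 5c 5c 5c 5c 5c 4c) = 98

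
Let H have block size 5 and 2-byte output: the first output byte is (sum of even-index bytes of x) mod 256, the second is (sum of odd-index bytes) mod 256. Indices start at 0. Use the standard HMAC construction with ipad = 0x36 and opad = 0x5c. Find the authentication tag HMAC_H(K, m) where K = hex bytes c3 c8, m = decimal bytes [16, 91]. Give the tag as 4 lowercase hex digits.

9bac

Key hex bytes c3 c8 is 2 bytes ≤ B = 5; zero-pad to 5 bytes: K' = c3 c8 00 00 00.
K' ⊕ ipad = f5 fe 36 36 36.  K' ⊕ opad = 9f 94 5c 5c 5c.
Inner input = (K'⊕ipad) ∥ m = f5 fe 36 36 36 ∥ 10 5b.
Inner hash: even-index sum = 444 mod 256 = 188; odd-index sum = 324 mod 256 = 68 → bc 44.
Outer input = (K'⊕opad) ∥ inner = 9f 94 5c 5c 5c ∥ bc 44.
Outer hash (tag): even-index sum = 411 mod 256 = 155; odd-index sum = 428 mod 256 = 172 → 9b ac.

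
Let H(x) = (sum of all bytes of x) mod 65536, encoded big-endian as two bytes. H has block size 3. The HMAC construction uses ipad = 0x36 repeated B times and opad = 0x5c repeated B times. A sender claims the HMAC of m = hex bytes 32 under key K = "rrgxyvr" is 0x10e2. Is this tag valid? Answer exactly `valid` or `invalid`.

invalid

Key "rrgxyvr" = 72 72 67 78 79 76 72 is 7 bytes > B = 3, so hash it first: H(key) = 03 24, then zero-pad to 3 bytes: K' = 03 24 00.
K' ⊕ ipad = 35 12 36; K' ⊕ opad = 5f 78 5c.
Inner hash: sum = 53+18+54+50 = 175 → 00 af.
Outer hash (recomputed tag): sum = 95+120+92+0+175 = 482 → 01 e2.
Recomputed tag = 01e2; claimed = 10e2 → mismatch.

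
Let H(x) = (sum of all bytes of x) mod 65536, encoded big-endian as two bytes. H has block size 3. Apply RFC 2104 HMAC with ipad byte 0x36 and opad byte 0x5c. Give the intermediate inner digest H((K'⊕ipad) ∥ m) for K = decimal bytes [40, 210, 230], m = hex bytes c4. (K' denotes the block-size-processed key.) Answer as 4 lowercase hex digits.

0296

Key decimal bytes [40, 210, 230] = 28 d2 e6 is exactly B = 3 bytes: K' = 28 d2 e6.
K' ⊕ ipad = 1e e4 d0.
Inner input = 1e e4 d0 ∥ c4.
Inner hash: sum = 30+228+208+196 = 662 → 02 96.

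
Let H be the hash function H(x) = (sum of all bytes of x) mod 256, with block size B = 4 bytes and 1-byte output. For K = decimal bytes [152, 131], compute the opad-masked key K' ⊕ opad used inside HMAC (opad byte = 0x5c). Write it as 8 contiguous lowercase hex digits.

Key decimal bytes [152, 131] = 98 83 is 2 bytes ≤ B = 4; zero-pad to 4 bytes: K' = 98 83 00 00.
XOR each byte with 0x5c: 98⊕5c=c4, 83⊕5c=df, 00⊕5c=5c, 00⊕5c=5c.

c4df5c5c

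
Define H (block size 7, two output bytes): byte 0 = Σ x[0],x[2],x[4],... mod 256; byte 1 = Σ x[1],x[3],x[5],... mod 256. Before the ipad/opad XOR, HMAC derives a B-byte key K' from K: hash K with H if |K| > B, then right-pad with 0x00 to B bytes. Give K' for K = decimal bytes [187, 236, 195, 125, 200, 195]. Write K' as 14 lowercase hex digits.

bbecc37dc8c300

Key decimal bytes [187, 236, 195, 125, 200, 195] = bb ec c3 7d c8 c3 is 6 bytes ≤ B = 7; zero-pad to 7 bytes: K' = bb ec c3 7d c8 c3 00.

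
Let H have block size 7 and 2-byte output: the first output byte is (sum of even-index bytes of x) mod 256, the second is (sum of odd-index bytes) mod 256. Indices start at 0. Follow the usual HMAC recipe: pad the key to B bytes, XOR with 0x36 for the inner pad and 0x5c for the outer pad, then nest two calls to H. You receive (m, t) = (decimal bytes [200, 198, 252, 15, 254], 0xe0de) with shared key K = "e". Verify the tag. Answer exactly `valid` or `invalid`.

invalid

Key "e" = 65 is 1 byte ≤ B = 7; zero-pad to 7 bytes: K' = 65 00 00 00 00 00 00.
K' ⊕ ipad = 53 36 36 36 36 36 36; K' ⊕ opad = 39 5c 5c 5c 5c 5c 5c.
Inner hash: even-index sum = 458 mod 256 = 202; odd-index sum = 868 mod 256 = 100 → ca 64.
Outer hash (recomputed tag): even-index sum = 433 mod 256 = 177; odd-index sum = 478 mod 256 = 222 → b1 de.
Recomputed tag = b1de; claimed = e0de → mismatch.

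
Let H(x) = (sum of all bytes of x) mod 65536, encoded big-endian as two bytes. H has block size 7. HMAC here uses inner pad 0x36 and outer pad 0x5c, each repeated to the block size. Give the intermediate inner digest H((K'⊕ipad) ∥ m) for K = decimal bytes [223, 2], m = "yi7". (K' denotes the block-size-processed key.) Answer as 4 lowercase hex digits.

0344

Key decimal bytes [223, 2] = df 02 is 2 bytes ≤ B = 7; zero-pad to 7 bytes: K' = df 02 00 00 00 00 00.
K' ⊕ ipad = e9 34 36 36 36 36 36.
Inner input = e9 34 36 36 36 36 36 ∥ 79 69 37.
Inner hash: sum = 233+52+54+54+54+54+54+121+105+55 = 836 → 03 44.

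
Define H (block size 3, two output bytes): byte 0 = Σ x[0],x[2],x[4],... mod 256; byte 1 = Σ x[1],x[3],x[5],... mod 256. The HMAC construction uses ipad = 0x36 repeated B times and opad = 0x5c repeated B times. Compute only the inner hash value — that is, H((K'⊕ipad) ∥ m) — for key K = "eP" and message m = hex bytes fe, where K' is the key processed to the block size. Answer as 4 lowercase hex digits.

8964

Key "eP" = 65 50 is 2 bytes ≤ B = 3; zero-pad to 3 bytes: K' = 65 50 00.
K' ⊕ ipad = 53 66 36.
Inner input = 53 66 36 ∥ fe.
Inner hash: even-index sum = 137 mod 256 = 137; odd-index sum = 356 mod 256 = 100 → 89 64.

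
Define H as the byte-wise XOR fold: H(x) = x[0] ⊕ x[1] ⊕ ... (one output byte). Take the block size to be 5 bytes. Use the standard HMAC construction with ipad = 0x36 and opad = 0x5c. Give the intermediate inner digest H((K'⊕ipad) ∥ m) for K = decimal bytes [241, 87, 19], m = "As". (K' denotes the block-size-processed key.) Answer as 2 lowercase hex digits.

b1

Key decimal bytes [241, 87, 19] = f1 57 13 is 3 bytes ≤ B = 5; zero-pad to 5 bytes: K' = f1 57 13 00 00.
K' ⊕ ipad = c7 61 25 36 36.
Inner input = c7 61 25 36 36 ∥ 41 73.
Inner hash: XOR c7⊕61⊕25⊕36⊕36⊕41⊕73 = b1.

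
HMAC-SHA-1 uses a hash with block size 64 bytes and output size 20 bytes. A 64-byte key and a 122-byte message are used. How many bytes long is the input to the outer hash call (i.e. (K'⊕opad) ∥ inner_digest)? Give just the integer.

Key is 64 ≤ 64 bytes, zero-padded: |K'| = 64.
Outer input = (K'⊕opad) ∥ H(inner) → 64 + 20 = 84 bytes.

84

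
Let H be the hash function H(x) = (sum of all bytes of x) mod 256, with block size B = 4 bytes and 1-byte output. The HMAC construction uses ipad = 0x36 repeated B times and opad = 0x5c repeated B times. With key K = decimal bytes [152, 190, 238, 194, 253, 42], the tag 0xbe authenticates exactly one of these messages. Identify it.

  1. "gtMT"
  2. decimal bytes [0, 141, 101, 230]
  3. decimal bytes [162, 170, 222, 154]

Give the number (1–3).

Key decimal bytes [152, 190, 238, 194, 253, 42] = 98 be ee c2 fd 2a is 6 bytes > B = 4, so hash it first: H(key) = 2d, then zero-pad to 4 bytes: K' = 2d 00 00 00.
K' ⊕ ipad = 1b 36 36 36; K' ⊕ opad = 71 5c 5c 5c.
m1: inner = H(1b 36 36 36 67 74 4d 54) = 39; tag = H(71 5c 5c 5c 39) = be ← matches
m2: inner = H(1b 36 36 36 00 8d 65 e6) = 95; tag = H(71 5c 5c 5c 95) = 1a
m3: inner = H(1b 36 36 36 a2 aa de 9a) = 81; tag = H(71 5c 5c 5c 81) = 06

1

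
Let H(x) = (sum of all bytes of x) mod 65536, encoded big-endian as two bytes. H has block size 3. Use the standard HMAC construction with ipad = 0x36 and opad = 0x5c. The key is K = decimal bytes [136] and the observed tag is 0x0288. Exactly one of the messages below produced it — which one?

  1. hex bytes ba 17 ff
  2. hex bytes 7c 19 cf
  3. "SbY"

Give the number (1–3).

1

Key decimal bytes [136] = 88 is 1 byte ≤ B = 3; zero-pad to 3 bytes: K' = 88 00 00.
K' ⊕ ipad = be 36 36; K' ⊕ opad = d4 5c 5c.
m1: inner = H(be 36 36 ba 17 ff) = 02 fa; tag = H(d4 5c 5c 02 fa) = 0288 ← matches
m2: inner = H(be 36 36 7c 19 cf) = 02 8e; tag = H(d4 5c 5c 02 8e) = 021c
m3: inner = H(be 36 36 53 62 59) = 02 38; tag = H(d4 5c 5c 02 38) = 01c6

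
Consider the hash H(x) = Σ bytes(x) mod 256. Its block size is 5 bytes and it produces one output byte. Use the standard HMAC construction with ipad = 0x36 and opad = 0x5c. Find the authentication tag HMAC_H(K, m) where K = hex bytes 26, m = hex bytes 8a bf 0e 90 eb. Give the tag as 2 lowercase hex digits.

a4

Key hex bytes 26 is 1 byte ≤ B = 5; zero-pad to 5 bytes: K' = 26 00 00 00 00.
K' ⊕ ipad = 10 36 36 36 36.  K' ⊕ opad = 7a 5c 5c 5c 5c.
Inner input = (K'⊕ipad) ∥ m = 10 36 36 36 36 ∥ 8a bf 0e 90 eb.
Inner hash: sum = 16+54+54+54+54+138+191+14+144+235 = 954; mod 256 = 186 → ba.
Outer input = (K'⊕opad) ∥ inner = 7a 5c 5c 5c 5c ∥ ba.
Outer hash (tag): sum = 122+92+92+92+92+186 = 676; mod 256 = 164 → a4.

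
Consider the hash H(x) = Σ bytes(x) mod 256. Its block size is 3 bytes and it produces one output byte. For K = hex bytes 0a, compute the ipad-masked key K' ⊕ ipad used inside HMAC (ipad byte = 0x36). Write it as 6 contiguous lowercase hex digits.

3c3636

Key hex bytes 0a is 1 byte ≤ B = 3; zero-pad to 3 bytes: K' = 0a 00 00.
XOR each byte with 0x36: 0a⊕36=3c, 00⊕36=36, 00⊕36=36.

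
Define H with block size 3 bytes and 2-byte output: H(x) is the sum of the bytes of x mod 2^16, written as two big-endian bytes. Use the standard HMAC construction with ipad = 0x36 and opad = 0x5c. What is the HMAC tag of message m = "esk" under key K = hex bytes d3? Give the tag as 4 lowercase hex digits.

01dd

Key hex bytes d3 is 1 byte ≤ B = 3; zero-pad to 3 bytes: K' = d3 00 00.
K' ⊕ ipad = e5 36 36.  K' ⊕ opad = 8f 5c 5c.
Inner input = (K'⊕ipad) ∥ m = e5 36 36 ∥ 65 73 6b.
Inner hash: sum = 229+54+54+101+115+107 = 660 → 02 94.
Outer input = (K'⊕opad) ∥ inner = 8f 5c 5c ∥ 02 94.
Outer hash (tag): sum = 143+92+92+2+148 = 477 → 01 dd.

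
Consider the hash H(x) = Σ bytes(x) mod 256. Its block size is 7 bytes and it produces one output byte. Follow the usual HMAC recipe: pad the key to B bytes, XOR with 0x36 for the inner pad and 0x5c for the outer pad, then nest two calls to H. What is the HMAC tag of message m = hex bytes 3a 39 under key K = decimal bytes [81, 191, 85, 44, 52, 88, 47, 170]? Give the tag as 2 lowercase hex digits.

49

Key decimal bytes [81, 191, 85, 44, 52, 88, 47, 170] = 51 bf 55 2c 34 58 2f aa is 8 bytes > B = 7, so hash it first: H(key) = f6, then zero-pad to 7 bytes: K' = f6 00 00 00 00 00 00.
K' ⊕ ipad = c0 36 36 36 36 36 36.  K' ⊕ opad = aa 5c 5c 5c 5c 5c 5c.
Inner input = (K'⊕ipad) ∥ m = c0 36 36 36 36 36 36 ∥ 3a 39.
Inner hash: sum = 192+54+54+54+54+54+54+58+57 = 631; mod 256 = 119 → 77.
Outer input = (K'⊕opad) ∥ inner = aa 5c 5c 5c 5c 5c 5c ∥ 77.
Outer hash (tag): sum = 170+92+92+92+92+92+92+119 = 841; mod 256 = 73 → 49.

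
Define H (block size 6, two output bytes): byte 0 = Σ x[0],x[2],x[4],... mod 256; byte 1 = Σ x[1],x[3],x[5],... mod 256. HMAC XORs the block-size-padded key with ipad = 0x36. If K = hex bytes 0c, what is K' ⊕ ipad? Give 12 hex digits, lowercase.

Key hex bytes 0c is 1 byte ≤ B = 6; zero-pad to 6 bytes: K' = 0c 00 00 00 00 00.
XOR each byte with 0x36: 0c⊕36=3a, 00⊕36=36, 00⊕36=36, 00⊕36=36, 00⊕36=36, 00⊕36=36.

3a3636363636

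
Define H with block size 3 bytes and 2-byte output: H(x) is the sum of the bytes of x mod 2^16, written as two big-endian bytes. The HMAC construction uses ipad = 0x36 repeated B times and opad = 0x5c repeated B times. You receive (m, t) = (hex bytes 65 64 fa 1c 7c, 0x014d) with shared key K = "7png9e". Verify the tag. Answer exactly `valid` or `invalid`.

Key "7png9e" = 37 70 6e 67 39 65 is 6 bytes > B = 3, so hash it first: H(key) = 02 1a, then zero-pad to 3 bytes: K' = 02 1a 00.
K' ⊕ ipad = 34 2c 36; K' ⊕ opad = 5e 46 5c.
Inner hash: sum = 52+44+54+101+100+250+28+124 = 753 → 02 f1.
Outer hash (recomputed tag): sum = 94+70+92+2+241 = 499 → 01 f3.
Recomputed tag = 01f3; claimed = 014d → mismatch.

invalid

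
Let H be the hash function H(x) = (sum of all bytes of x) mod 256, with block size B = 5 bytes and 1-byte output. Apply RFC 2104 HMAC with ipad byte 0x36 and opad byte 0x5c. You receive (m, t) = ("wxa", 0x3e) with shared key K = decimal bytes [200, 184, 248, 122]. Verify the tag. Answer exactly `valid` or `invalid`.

invalid

Key decimal bytes [200, 184, 248, 122] = c8 b8 f8 7a is 4 bytes ≤ B = 5; zero-pad to 5 bytes: K' = c8 b8 f8 7a 00.
K' ⊕ ipad = fe 8e ce 4c 36; K' ⊕ opad = 94 e4 a4 26 5c.
Inner hash: sum = 254+142+206+76+54+119+120+97 = 1068; mod 256 = 44 → 2c.
Outer hash (recomputed tag): sum = 148+228+164+38+92+44 = 714; mod 256 = 202 → ca.
Recomputed tag = ca; claimed = 3e → mismatch.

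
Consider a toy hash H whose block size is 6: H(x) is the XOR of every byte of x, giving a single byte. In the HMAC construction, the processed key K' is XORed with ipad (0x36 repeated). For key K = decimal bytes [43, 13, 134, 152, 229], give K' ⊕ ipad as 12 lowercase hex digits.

1d3bb0aed336

Key decimal bytes [43, 13, 134, 152, 229] = 2b 0d 86 98 e5 is 5 bytes ≤ B = 6; zero-pad to 6 bytes: K' = 2b 0d 86 98 e5 00.
XOR each byte with 0x36: 2b⊕36=1d, 0d⊕36=3b, 86⊕36=b0, 98⊕36=ae, e5⊕36=d3, 00⊕36=36.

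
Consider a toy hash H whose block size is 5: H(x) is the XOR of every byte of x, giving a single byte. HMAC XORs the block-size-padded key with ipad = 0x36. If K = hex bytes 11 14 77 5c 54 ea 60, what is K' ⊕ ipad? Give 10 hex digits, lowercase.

Key hex bytes 11 14 77 5c 54 ea 60 is 7 bytes > B = 5, so hash it first: H(key) = f0, then zero-pad to 5 bytes: K' = f0 00 00 00 00.
XOR each byte with 0x36: f0⊕36=c6, 00⊕36=36, 00⊕36=36, 00⊕36=36, 00⊕36=36.

c636363636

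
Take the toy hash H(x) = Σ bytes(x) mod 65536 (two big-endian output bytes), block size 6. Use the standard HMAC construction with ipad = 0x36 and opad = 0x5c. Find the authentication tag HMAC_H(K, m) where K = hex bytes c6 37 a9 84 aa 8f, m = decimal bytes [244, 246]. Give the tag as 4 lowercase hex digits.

Key hex bytes c6 37 a9 84 aa 8f is exactly B = 6 bytes: K' = c6 37 a9 84 aa 8f.
K' ⊕ ipad = f0 01 9f b2 9c b9.  K' ⊕ opad = 9a 6b f5 d8 f6 d3.
Inner input = (K'⊕ipad) ∥ m = f0 01 9f b2 9c b9 ∥ f4 f6.
Inner hash: sum = 240+1+159+178+156+185+244+246 = 1409 → 05 81.
Outer input = (K'⊕opad) ∥ inner = 9a 6b f5 d8 f6 d3 ∥ 05 81.
Outer hash (tag): sum = 154+107+245+216+246+211+5+129 = 1313 → 05 21.

0521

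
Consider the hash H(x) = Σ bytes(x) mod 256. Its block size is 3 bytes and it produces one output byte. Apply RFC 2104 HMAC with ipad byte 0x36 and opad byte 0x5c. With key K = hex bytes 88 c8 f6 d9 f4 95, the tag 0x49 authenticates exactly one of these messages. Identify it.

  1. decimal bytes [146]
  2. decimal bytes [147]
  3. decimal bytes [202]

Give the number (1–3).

Key hex bytes 88 c8 f6 d9 f4 95 is 6 bytes > B = 3, so hash it first: H(key) = a8, then zero-pad to 3 bytes: K' = a8 00 00.
K' ⊕ ipad = 9e 36 36; K' ⊕ opad = f4 5c 5c.
m1: inner = H(9e 36 36 92) = 9c; tag = H(f4 5c 5c 9c) = 48
m2: inner = H(9e 36 36 93) = 9d; tag = H(f4 5c 5c 9d) = 49 ← matches
m3: inner = H(9e 36 36 ca) = d4; tag = H(f4 5c 5c d4) = 80

2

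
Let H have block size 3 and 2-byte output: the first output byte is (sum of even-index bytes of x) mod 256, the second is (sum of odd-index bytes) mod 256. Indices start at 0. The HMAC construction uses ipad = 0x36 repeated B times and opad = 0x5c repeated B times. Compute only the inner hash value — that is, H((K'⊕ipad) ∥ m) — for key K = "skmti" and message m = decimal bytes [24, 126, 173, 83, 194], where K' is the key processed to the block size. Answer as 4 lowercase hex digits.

8670

Key "skmti" = 73 6b 6d 74 69 is 5 bytes > B = 3, so hash it first: H(key) = 49 df, then zero-pad to 3 bytes: K' = 49 df 00.
K' ⊕ ipad = 7f e9 36.
Inner input = 7f e9 36 ∥ 18 7e ad 53 c2.
Inner hash: even-index sum = 390 mod 256 = 134; odd-index sum = 624 mod 256 = 112 → 86 70.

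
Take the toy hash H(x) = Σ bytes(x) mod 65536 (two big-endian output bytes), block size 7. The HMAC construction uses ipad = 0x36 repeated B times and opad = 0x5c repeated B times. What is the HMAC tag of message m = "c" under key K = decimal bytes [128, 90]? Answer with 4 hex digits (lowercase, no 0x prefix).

Key decimal bytes [128, 90] = 80 5a is 2 bytes ≤ B = 7; zero-pad to 7 bytes: K' = 80 5a 00 00 00 00 00.
K' ⊕ ipad = b6 6c 36 36 36 36 36.  K' ⊕ opad = dc 06 5c 5c 5c 5c 5c.
Inner input = (K'⊕ipad) ∥ m = b6 6c 36 36 36 36 36 ∥ 63.
Inner hash: sum = 182+108+54+54+54+54+54+99 = 659 → 02 93.
Outer input = (K'⊕opad) ∥ inner = dc 06 5c 5c 5c 5c 5c ∥ 02 93.
Outer hash (tag): sum = 220+6+92+92+92+92+92+2+147 = 835 → 03 43.

0343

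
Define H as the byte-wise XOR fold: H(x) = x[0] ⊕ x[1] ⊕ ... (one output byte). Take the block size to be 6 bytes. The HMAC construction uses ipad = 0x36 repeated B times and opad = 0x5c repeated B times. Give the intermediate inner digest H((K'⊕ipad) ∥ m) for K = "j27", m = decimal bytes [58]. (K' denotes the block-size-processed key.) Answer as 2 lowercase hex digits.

Key "j27" = 6a 32 37 is 3 bytes ≤ B = 6; zero-pad to 6 bytes: K' = 6a 32 37 00 00 00.
K' ⊕ ipad = 5c 04 01 36 36 36.
Inner input = 5c 04 01 36 36 36 ∥ 3a.
Inner hash: XOR 5c⊕04⊕01⊕36⊕36⊕36⊕3a = 55.

55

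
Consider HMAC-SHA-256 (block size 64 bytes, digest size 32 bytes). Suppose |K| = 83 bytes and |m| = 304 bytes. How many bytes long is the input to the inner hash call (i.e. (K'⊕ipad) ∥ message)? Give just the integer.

Key is 83 > 64 bytes, so it is hashed to 32 bytes then zero-padded to 64: |K'| = 64.
Inner input = (K'⊕ipad) ∥ m → 64 + 304 = 368 bytes.

368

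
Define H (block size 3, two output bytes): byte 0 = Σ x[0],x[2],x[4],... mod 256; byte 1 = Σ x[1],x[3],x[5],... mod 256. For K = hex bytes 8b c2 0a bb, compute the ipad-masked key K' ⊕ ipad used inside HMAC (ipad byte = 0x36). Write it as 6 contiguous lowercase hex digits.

Key hex bytes 8b c2 0a bb is 4 bytes > B = 3, so hash it first: H(key) = 95 7d, then zero-pad to 3 bytes: K' = 95 7d 00.
XOR each byte with 0x36: 95⊕36=a3, 7d⊕36=4b, 00⊕36=36.

a34b36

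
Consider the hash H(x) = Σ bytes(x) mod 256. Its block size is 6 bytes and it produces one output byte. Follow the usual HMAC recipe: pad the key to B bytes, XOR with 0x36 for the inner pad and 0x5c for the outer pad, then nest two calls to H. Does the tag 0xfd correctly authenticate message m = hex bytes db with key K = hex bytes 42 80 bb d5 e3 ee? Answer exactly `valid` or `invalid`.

Key hex bytes 42 80 bb d5 e3 ee is exactly B = 6 bytes: K' = 42 80 bb d5 e3 ee.
K' ⊕ ipad = 74 b6 8d e3 d5 d8; K' ⊕ opad = 1e dc e7 89 bf b2.
Inner hash: sum = 116+182+141+227+213+216+219 = 1314; mod 256 = 34 → 22.
Outer hash (recomputed tag): sum = 30+220+231+137+191+178+34 = 1021; mod 256 = 253 → fd.
Recomputed tag = fd; claimed = fd → match.

valid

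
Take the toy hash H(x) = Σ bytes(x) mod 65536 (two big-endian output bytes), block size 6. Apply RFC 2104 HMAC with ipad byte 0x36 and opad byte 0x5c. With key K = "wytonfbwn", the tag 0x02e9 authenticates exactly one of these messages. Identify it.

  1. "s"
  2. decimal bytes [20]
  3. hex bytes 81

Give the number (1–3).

3

Key "wytonfbwn" = 77 79 74 6f 6e 66 62 77 6e is 9 bytes > B = 6, so hash it first: H(key) = 03 ee, then zero-pad to 6 bytes: K' = 03 ee 00 00 00 00.
K' ⊕ ipad = 35 d8 36 36 36 36; K' ⊕ opad = 5f b2 5c 5c 5c 5c.
m1: inner = H(35 d8 36 36 36 36 73) = 02 58; tag = H(5f b2 5c 5c 5c 5c 02 58) = 02db
m2: inner = H(35 d8 36 36 36 36 14) = 01 f9; tag = H(5f b2 5c 5c 5c 5c 01 f9) = 037b
m3: inner = H(35 d8 36 36 36 36 81) = 02 66; tag = H(5f b2 5c 5c 5c 5c 02 66) = 02e9 ← matches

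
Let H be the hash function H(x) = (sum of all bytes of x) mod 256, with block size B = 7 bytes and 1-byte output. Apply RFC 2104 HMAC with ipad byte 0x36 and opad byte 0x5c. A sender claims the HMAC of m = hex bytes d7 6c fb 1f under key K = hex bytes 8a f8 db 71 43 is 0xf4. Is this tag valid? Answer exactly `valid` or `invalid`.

Key hex bytes 8a f8 db 71 43 is 5 bytes ≤ B = 7; zero-pad to 7 bytes: K' = 8a f8 db 71 43 00 00.
K' ⊕ ipad = bc ce ed 47 75 36 36; K' ⊕ opad = d6 a4 87 2d 1f 5c 5c.
Inner hash: sum = 188+206+237+71+117+54+54+215+108+251+31 = 1532; mod 256 = 252 → fc.
Outer hash (recomputed tag): sum = 214+164+135+45+31+92+92+252 = 1025; mod 256 = 1 → 01.
Recomputed tag = 01; claimed = f4 → mismatch.

invalid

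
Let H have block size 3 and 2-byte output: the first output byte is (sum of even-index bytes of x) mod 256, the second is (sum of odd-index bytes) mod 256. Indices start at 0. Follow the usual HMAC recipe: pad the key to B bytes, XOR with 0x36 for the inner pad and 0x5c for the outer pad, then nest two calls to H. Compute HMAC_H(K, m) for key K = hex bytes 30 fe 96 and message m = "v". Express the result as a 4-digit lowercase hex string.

Key hex bytes 30 fe 96 is exactly B = 3 bytes: K' = 30 fe 96.
K' ⊕ ipad = 06 c8 a0.  K' ⊕ opad = 6c a2 ca.
Inner input = (K'⊕ipad) ∥ m = 06 c8 a0 ∥ 76.
Inner hash: even-index sum = 166 mod 256 = 166; odd-index sum = 318 mod 256 = 62 → a6 3e.
Outer input = (K'⊕opad) ∥ inner = 6c a2 ca ∥ a6 3e.
Outer hash (tag): even-index sum = 372 mod 256 = 116; odd-index sum = 328 mod 256 = 72 → 74 48.

7448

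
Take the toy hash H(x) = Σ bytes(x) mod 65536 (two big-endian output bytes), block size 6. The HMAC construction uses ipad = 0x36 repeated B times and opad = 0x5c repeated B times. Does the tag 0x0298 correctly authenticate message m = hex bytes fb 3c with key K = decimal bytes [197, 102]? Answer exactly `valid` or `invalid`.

valid

Key decimal bytes [197, 102] = c5 66 is 2 bytes ≤ B = 6; zero-pad to 6 bytes: K' = c5 66 00 00 00 00.
K' ⊕ ipad = f3 50 36 36 36 36; K' ⊕ opad = 99 3a 5c 5c 5c 5c.
Inner hash: sum = 243+80+54+54+54+54+251+60 = 850 → 03 52.
Outer hash (recomputed tag): sum = 153+58+92+92+92+92+3+82 = 664 → 02 98.
Recomputed tag = 0298; claimed = 0298 → match.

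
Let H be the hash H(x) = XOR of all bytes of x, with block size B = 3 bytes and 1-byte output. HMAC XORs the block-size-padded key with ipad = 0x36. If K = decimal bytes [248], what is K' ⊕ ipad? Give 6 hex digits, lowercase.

ce3636

Key decimal bytes [248] = f8 is 1 byte ≤ B = 3; zero-pad to 3 bytes: K' = f8 00 00.
XOR each byte with 0x36: f8⊕36=ce, 00⊕36=36, 00⊕36=36.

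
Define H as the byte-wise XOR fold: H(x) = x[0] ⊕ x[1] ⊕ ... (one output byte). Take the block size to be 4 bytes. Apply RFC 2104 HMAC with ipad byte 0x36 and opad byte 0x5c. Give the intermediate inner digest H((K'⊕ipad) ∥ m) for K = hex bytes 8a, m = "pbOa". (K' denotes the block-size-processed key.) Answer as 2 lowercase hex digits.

b6

Key hex bytes 8a is 1 byte ≤ B = 4; zero-pad to 4 bytes: K' = 8a 00 00 00.
K' ⊕ ipad = bc 36 36 36.
Inner input = bc 36 36 36 ∥ 70 62 4f 61.
Inner hash: XOR bc⊕36⊕36⊕36⊕70⊕62⊕4f⊕61 = b6.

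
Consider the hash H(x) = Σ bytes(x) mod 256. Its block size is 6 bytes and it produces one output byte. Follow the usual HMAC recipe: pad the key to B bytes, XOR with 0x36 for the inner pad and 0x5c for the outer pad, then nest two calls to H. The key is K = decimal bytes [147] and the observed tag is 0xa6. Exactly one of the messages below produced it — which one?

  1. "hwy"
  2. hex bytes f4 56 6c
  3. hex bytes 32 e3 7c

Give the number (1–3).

Key decimal bytes [147] = 93 is 1 byte ≤ B = 6; zero-pad to 6 bytes: K' = 93 00 00 00 00 00.
K' ⊕ ipad = a5 36 36 36 36 36; K' ⊕ opad = cf 5c 5c 5c 5c 5c.
m1: inner = H(a5 36 36 36 36 36 68 77 79) = 0b; tag = H(cf 5c 5c 5c 5c 5c 0b) = a6 ← matches
m2: inner = H(a5 36 36 36 36 36 f4 56 6c) = 69; tag = H(cf 5c 5c 5c 5c 5c 69) = 04
m3: inner = H(a5 36 36 36 36 36 32 e3 7c) = 44; tag = H(cf 5c 5c 5c 5c 5c 44) = df

1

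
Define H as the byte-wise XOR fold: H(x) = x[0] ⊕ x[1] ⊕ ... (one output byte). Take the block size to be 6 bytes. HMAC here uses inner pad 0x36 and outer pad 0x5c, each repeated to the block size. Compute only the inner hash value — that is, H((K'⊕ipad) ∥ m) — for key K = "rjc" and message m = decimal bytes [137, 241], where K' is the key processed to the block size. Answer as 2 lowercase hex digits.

Key "rjc" = 72 6a 63 is 3 bytes ≤ B = 6; zero-pad to 6 bytes: K' = 72 6a 63 00 00 00.
K' ⊕ ipad = 44 5c 55 36 36 36.
Inner input = 44 5c 55 36 36 36 ∥ 89 f1.
Inner hash: XOR 44⊕5c⊕55⊕36⊕36⊕36⊕89⊕f1 = 03.

03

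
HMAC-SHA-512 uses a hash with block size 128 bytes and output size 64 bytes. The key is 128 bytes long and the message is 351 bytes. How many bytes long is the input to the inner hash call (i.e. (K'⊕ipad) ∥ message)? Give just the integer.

479

Key is 128 ≤ 128 bytes, zero-padded: |K'| = 128.
Inner input = (K'⊕ipad) ∥ m → 128 + 351 = 479 bytes.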